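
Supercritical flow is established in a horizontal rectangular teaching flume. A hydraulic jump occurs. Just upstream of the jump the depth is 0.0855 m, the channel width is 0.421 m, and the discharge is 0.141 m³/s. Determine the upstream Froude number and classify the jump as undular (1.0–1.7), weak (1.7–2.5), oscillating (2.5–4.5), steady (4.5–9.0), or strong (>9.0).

Fr₁ = 4.28; oscillating jump

q = Q/b = 0.141/0.421 = 0.335 m²/s; V₁ = q/y₁ = 3.92 m/s. Fr₁ = V₁/√(g·y₁) = 4.28.
Fr₁ = 4.28 lies in the oscillating range.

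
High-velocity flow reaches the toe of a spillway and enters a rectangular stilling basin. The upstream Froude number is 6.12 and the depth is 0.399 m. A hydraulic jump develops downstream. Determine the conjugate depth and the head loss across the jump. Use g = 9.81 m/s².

y₂ = 3.26 m; ΔE = 4.50 m

Fr₁ = 6.12 (given).
Sequent-depth ratio: y₂/y₁ = ½[√(1 + 8Fr₁²) − 1] = ½[√300.6 − 1] = 8.17.
y₂ = 8.17 × 0.399 = 3.26 m.
Head loss: ΔE = (y₂ − y₁)³/(4y₁y₂) = (3.26 − 0.399)³/(4×0.399×3.26) = 23.4/5.20 = 4.50 m.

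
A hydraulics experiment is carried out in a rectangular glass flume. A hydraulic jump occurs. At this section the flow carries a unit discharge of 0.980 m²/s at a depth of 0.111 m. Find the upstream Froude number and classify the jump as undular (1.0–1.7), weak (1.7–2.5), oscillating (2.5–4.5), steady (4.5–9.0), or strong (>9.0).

Fr₁ = 8.46; steady jump

V₁ = q/y₁ = 0.980/0.111 = 8.83 m/s. Fr₁ = V₁/√(g·y₁) = 8.83/√(9.81×0.111) = 8.46.
Fr₁ = 8.46 lies in the steady range.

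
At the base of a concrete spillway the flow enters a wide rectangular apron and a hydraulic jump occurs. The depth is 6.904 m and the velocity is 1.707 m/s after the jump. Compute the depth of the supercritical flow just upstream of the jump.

Fr₂ = V₂/√(g·y₂) = 1.707/√(9.81×6.904) = 0.2074.
The Bélanger relation is symmetric: y₁/y₂ = ½[√(1 + 8Fr₂²) − 1] = ½[√1.3442 − 1] = 0.07969.
y₁ = 0.07969 × 6.904 = 0.5502 m.

y₁ = 0.5502 m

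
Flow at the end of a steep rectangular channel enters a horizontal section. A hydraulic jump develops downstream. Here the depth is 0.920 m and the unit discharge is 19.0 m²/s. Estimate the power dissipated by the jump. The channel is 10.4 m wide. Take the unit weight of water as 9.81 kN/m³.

P = 26960 kW

V₁ = q/y₁ = 19.0/0.920 = 20.7 m/s. Fr₁ = V₁/√(g·y₁) = 20.7/√(9.81×0.920) = 6.87.
Conjugate-depth relation: y₂/y₁ = ½[√(1 + 8Fr₁²) − 1] = ½[√379.1 − 1] = 9.23.
y₂ = 9.23 × 0.920 = 8.50 m.
V₂ = q/y₂ = 19.0/8.50 = 2.24 m/s. E₁ = y₁ + V₁²/2g = 22.7 m; E₂ = y₂ + V₂²/2g = 8.75 m. ΔE = E₁ − E₂ = 13.9 m.
Q = q·b = 19.0 × 10.4 = 198 m³/s. P = γ·Q·ΔE = 9.81 × 198 × 13.9 = 26960 kW.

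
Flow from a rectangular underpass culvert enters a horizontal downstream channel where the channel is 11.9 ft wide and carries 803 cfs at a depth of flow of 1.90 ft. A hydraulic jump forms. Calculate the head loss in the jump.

q = Q/b = 803/11.9 = 67.5 ft²/s; V₁ = q/y₁ = 35.5 ft/s. Fr₁ = V₁/√(g·y₁) = 4.54.
Conjugate-depth relation: y₂/y₁ = ½[√(1 + 8Fr₁²) − 1] = ½[√165.9 − 1] = 5.94.
y₂ = 5.94 × 1.90 = 11.3 ft.
V₂ = q/y₂ = 67.5/11.3 = 5.98 ft/s. E₁ = y₁ + V₁²/2g = 21.5 ft; E₂ = y₂ + V₂²/2g = 11.8 ft. ΔE = E₁ − E₂ = 9.64 ft.

ΔE = 9.64 ft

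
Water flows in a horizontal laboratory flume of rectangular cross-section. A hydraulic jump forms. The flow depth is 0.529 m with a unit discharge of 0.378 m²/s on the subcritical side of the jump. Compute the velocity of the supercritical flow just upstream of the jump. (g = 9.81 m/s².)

V₁ = 4.24 m/s

V₂ = q/y₂ = 0.378/0.529 = 0.715 m/s; Fr₂ = V₂/√(g·y₂) = 0.314.
Applying the sequent-depth relation in reverse, y₁/y₂ = ½[√(1 + 8Fr₂²) − 1] = ½[√1.787 − 1] = 0.168.
y₁ = 0.168 × 0.529 = 0.0891 m.
V₁ = q/y₁ = 0.378/0.0891 = 4.24 m/s.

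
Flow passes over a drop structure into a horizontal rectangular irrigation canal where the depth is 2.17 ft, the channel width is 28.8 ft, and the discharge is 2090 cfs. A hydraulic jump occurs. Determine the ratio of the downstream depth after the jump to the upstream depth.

q = Q/b = 2090/28.8 = 72.6 ft²/s; V₁ = q/y₁ = 33.4 ft/s. Fr₁ = V₁/√(g·y₁) = 4.00.
From the momentum equation for a rectangular channel, y₂/y₁ = ½[√(1 + 8Fr₁²) − 1] = ½[√129.0 − 1] = 5.18.

y₂/y₁ = 5.18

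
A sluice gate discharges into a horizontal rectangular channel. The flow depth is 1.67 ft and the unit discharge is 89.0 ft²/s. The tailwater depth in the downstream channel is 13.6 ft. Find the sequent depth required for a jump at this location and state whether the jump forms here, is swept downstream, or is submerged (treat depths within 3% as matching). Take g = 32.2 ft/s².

V₁ = q/y₁ = 89.0/1.67 = 53.3 ft/s. Fr₁ = V₁/√(g·y₁) = 53.3/√(32.2×1.67) = 7.27.
Sequent-depth ratio: y₂/y₁ = ½[√(1 + 8Fr₁²) − 1] = ½[√423.5 − 1] = 9.79.
y₂ = 9.79 × 1.67 = 16.3 ft.
Tailwater y_tw = 13.6 ft: y_tw < y₂, so the jump is swept downstream.

y₂ = 16.3 ft; the jump is swept downstream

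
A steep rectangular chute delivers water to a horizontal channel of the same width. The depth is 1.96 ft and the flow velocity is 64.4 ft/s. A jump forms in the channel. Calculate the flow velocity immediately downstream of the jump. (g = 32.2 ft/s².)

Fr₁ = V₁/√(g·y₁) = 64.4/√(32.2×1.96) = 8.11.
Bélanger equation: y₂/y₁ = ½[√(1 + 8Fr₁²) − 1] = ½[√526.7 − 1] = 11.0.
y₂ = 11.0 × 1.96 = 21.5 ft.
q = V₁·y₁ = 64.4 × 1.96 = 126 ft²/s.
V₂ = q/y₂ = 126/21.5 = 5.87 ft/s.

V₂ = 5.87 ft/s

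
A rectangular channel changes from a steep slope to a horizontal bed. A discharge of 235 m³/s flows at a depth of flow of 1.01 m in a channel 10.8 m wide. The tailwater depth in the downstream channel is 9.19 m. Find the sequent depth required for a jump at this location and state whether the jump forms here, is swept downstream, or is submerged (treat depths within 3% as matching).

q = Q/b = 235/10.8 = 21.8 m²/s; V₁ = q/y₁ = 21.5 m/s. Fr₁ = V₁/√(g·y₁) = 6.84.
Conjugate-depth relation: y₂/y₁ = ½[√(1 + 8Fr₁²) − 1] = ½[√375.8 − 1] = 9.19.
y₂ = 9.19 × 1.01 = 9.28 m.
Tailwater y_tw = 9.19 m: y_tw ≈ y₂, so the jump forms here.

y₂ = 9.28 m; the jump forms here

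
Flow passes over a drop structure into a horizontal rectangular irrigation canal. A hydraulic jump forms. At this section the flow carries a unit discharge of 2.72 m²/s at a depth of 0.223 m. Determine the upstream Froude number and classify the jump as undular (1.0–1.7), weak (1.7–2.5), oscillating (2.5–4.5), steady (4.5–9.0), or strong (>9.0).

V₁ = q/y₁ = 2.72/0.223 = 12.2 m/s. Fr₁ = V₁/√(g·y₁) = 12.2/√(9.81×0.223) = 8.25.
Fr₁ = 8.25 lies in the steady range.

Fr₁ = 8.25; steady jump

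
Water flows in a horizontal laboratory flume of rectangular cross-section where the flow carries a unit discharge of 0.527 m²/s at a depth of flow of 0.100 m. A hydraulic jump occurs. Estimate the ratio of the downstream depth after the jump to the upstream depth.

V₁ = q/y₁ = 0.527/0.100 = 5.27 m/s. Fr₁ = V₁/√(g·y₁) = 5.27/√(9.81×0.100) = 5.32.
Conjugate-depth relation: y₂/y₁ = ½[√(1 + 8Fr₁²) − 1] = ½[√227.5 − 1] = 7.04.

y₂/y₁ = 7.04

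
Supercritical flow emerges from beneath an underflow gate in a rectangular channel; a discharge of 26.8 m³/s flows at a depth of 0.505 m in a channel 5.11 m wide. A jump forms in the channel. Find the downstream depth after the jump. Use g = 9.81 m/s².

q = Q/b = 26.8/5.11 = 5.24 m²/s; V₁ = q/y₁ = 10.4 m/s. Fr₁ = V₁/√(g·y₁) = 4.67.
Bélanger equation: y₂/y₁ = ½[√(1 + 8Fr₁²) − 1] = ½[√175.2 − 1] = 6.12.
y₂ = 6.12 × 0.505 = 3.09 m.

y₂ = 3.09 m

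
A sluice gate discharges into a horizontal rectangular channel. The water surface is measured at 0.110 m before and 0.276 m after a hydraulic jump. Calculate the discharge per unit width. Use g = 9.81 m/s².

q = 0.240 m²/s

For a rectangular channel the momentum equation gives q² = ½·g·y₁·y₂·(y₁ + y₂) = ½×9.81×0.110×0.276×0.386 = 0.0575.
q = √0.0575 = 0.240 m²/s.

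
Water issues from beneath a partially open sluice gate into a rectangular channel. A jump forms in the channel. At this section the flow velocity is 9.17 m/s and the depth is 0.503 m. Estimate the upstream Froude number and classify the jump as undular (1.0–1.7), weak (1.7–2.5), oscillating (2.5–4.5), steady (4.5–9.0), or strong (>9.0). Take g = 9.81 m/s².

Fr₁ = 4.13; oscillating jump

Fr₁ = V₁/√(g·y₁) = 9.17/√(9.81×0.503) = 4.13.
Fr₁ = 4.13 lies in the oscillating range.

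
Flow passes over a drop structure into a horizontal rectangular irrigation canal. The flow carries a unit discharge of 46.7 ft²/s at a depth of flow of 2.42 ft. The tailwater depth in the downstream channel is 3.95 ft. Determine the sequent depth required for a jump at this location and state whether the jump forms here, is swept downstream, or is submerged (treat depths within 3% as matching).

y₂ = 6.37 ft; the jump is swept downstream

V₁ = q/y₁ = 46.7/2.42 = 19.3 ft/s. Fr₁ = V₁/√(g·y₁) = 19.3/√(32.2×2.42) = 2.19.
Bélanger equation: y₂/y₁ = ½[√(1 + 8Fr₁²) − 1] = ½[√39.23 − 1] = 2.63.
y₂ = 2.63 × 2.42 = 6.37 ft.
Tailwater y_tw = 3.95 ft: y_tw < y₂, so the jump is swept downstream.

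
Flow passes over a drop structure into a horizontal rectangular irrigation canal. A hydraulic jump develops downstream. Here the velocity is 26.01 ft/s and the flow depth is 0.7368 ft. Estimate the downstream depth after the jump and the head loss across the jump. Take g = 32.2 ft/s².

Fr₁ = V₁/√(g·y₁) = 26.01/√(32.2×0.7368) = 5.340.
Sequent-depth ratio: y₂/y₁ = ½[√(1 + 8Fr₁²) − 1] = ½[√229.12 − 1] = 7.068.
y₂ = 7.068 × 0.7368 = 5.208 ft.
Head loss: ΔE = (y₂ − y₁)³/(4y₁y₂) = (5.208 − 0.7368)³/(4×0.7368×5.208) = 89.39/15.35 = 5.824 ft.

y₂ = 5.208 ft; ΔE = 5.824 ft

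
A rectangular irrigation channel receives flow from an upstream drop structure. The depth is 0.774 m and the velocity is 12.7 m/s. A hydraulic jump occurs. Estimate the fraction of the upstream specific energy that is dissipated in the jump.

Fr₁ = V₁/√(g·y₁) = 12.7/√(9.81×0.774) = 4.61.
From the momentum equation for a rectangular channel, y₂/y₁ = ½[√(1 + 8Fr₁²) − 1] = ½[√170.9 − 1] = 6.04.
y₂ = 6.04 × 0.774 = 4.67 m.
E₁ = y₁ + V₁²/2g = 8.99 m. ΔE = (y₂ − y₁)³/(4y₁y₂) = 4.10 m. ΔE/E₁ = 4.10/8.99 = 0.455.

ΔE/E₁ = 0.455 (45.5%)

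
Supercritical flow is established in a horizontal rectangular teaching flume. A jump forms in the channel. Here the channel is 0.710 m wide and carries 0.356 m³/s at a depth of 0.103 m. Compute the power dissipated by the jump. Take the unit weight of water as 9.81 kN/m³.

P = 2.18 kW

q = Q/b = 0.356/0.710 = 0.501 m²/s; V₁ = q/y₁ = 4.87 m/s. Fr₁ = V₁/√(g·y₁) = 4.84.
By Bélanger, y₂/y₁ = ½[√(1 + 8Fr₁²) − 1] = ½[√188.6 − 1] = 6.37.
y₂ = 6.37 × 0.103 = 0.656 m.
V₂ = q/y₂ = 0.501/0.656 = 0.765 m/s. E₁ = y₁ + V₁²/2g = 1.31 m; E₂ = y₂ + V₂²/2g = 0.686 m. ΔE = E₁ − E₂ = 0.625 m.
P = γ·Q·ΔE = 9.81 × 0.356 × 0.625 = 2.18 kW.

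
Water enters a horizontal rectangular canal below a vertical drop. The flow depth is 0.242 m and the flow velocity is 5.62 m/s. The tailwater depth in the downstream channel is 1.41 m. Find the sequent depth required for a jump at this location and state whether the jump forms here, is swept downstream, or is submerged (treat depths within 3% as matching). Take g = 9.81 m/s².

Fr₁ = V₁/√(g·y₁) = 5.62/√(9.81×0.242) = 3.65.
From the momentum equation for a rectangular channel, y₂/y₁ = ½[√(1 + 8Fr₁²) − 1] = ½[√107.4 − 1] = 4.68.
y₂ = 4.68 × 0.242 = 1.13 m.
Tailwater y_tw = 1.41 m: y_tw > y₂, so the jump is submerged.

y₂ = 1.13 m; the jump is submerged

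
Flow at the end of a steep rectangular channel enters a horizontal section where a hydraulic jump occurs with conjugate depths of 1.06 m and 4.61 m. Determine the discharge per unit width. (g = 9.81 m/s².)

For a rectangular channel the momentum equation gives q² = ½·g·y₁·y₂·(y₁ + y₂) = ½×9.81×1.06×4.61×5.67 = 136.
q = √136 = 11.7 m²/s.

q = 11.7 m²/s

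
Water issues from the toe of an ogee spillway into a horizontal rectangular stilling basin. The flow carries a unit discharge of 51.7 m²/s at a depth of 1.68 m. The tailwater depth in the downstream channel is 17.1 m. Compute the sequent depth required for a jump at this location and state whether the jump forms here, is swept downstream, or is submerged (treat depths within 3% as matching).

V₁ = q/y₁ = 51.7/1.68 = 30.8 m/s. Fr₁ = V₁/√(g·y₁) = 30.8/√(9.81×1.68) = 7.58.
Sequent-depth ratio: y₂/y₁ = ½[√(1 + 8Fr₁²) − 1] = ½[√460.7 − 1] = 10.2.
y₂ = 10.2 × 1.68 = 17.2 m.
Tailwater y_tw = 17.1 m: y_tw ≈ y₂, so the jump forms here.

y₂ = 17.2 m; the jump forms here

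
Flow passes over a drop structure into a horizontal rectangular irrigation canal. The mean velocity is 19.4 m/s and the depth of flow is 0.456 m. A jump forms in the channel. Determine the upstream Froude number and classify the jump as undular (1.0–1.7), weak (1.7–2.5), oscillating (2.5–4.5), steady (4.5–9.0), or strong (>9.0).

Fr₁ = 9.17; strong jump

Fr₁ = V₁/√(g·y₁) = 19.4/√(9.81×0.456) = 9.17.
Fr₁ = 9.17 lies in the strong range.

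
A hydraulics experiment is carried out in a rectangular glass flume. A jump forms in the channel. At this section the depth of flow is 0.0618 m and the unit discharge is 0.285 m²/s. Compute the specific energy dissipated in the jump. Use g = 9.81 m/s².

V₁ = q/y₁ = 0.285/0.0618 = 4.61 m/s. Fr₁ = V₁/√(g·y₁) = 4.61/√(9.81×0.0618) = 5.92.
Sequent-depth ratio: y₂/y₁ = ½[√(1 + 8Fr₁²) − 1] = ½[√281.6 − 1] = 7.89.
y₂ = 7.89 × 0.0618 = 0.488 m.
Head loss: ΔE = (y₂ − y₁)³/(4y₁y₂) = (0.488 − 0.0618)³/(4×0.0618×0.488) = 0.0772/0.121 = 0.641 m.

ΔE = 0.641 m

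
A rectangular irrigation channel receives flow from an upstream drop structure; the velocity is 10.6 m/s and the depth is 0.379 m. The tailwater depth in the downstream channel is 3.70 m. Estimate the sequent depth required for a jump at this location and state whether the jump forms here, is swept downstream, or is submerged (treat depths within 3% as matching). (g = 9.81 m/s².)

y₂ = 2.76 m; the jump is submerged

Fr₁ = V₁/√(g·y₁) = 10.6/√(9.81×0.379) = 5.50.
Sequent-depth ratio: y₂/y₁ = ½[√(1 + 8Fr₁²) − 1] = ½[√242.8 − 1] = 7.29.
y₂ = 7.29 × 0.379 = 2.76 m.
Tailwater y_tw = 3.70 m: y_tw > y₂, so the jump is submerged.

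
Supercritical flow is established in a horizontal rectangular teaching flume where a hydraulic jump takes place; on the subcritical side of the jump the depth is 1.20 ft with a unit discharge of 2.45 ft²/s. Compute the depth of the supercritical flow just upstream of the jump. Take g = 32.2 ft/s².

V₂ = q/y₂ = 2.45/1.20 = 2.04 ft/s; Fr₂ = V₂/√(g·y₂) = 0.328.
Applying the sequent-depth relation in reverse, y₁/y₂ = ½[√(1 + 8Fr₂²) − 1] = ½[√1.863 − 1] = 0.182.
y₁ = 0.182 × 1.20 = 0.219 ft.

y₁ = 0.219 ft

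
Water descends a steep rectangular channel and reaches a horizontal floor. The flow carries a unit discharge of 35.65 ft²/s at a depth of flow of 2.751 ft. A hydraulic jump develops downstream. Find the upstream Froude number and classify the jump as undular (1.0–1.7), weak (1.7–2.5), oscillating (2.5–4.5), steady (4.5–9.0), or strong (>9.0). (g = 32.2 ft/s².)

V₁ = q/y₁ = 35.65/2.751 = 12.96 ft/s. Fr₁ = V₁/√(g·y₁) = 12.96/√(32.2×2.751) = 1.377.
Fr₁ = 1.377 lies in the undular range.

Fr₁ = 1.377; undular jump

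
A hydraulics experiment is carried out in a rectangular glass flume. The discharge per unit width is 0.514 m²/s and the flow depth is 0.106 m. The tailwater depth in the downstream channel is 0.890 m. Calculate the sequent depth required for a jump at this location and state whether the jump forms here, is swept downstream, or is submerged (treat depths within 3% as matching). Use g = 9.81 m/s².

y₂ = 0.662 m; the jump is submerged

V₁ = q/y₁ = 0.514/0.106 = 4.85 m/s. Fr₁ = V₁/√(g·y₁) = 4.85/√(9.81×0.106) = 4.76.
Sequent-depth ratio: y₂/y₁ = ½[√(1 + 8Fr₁²) − 1] = ½[√181.9 − 1] = 6.24.
y₂ = 6.24 × 0.106 = 0.662 m.
Tailwater y_tw = 0.890 m: y_tw > y₂, so the jump is submerged.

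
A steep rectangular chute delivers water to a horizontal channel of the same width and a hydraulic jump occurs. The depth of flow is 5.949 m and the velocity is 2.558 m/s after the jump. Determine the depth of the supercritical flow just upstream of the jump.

y₁ = 1.122 m

Fr₂ = V₂/√(g·y₂) = 2.558/√(9.81×5.949) = 0.3348.
Since the conjugate-depth ratio holds either way, y₁/y₂ = ½[√(1 + 8Fr₂²) − 1] = ½[√1.8970 − 1] = 0.1887.
y₁ = 0.1887 × 5.949 = 1.122 m.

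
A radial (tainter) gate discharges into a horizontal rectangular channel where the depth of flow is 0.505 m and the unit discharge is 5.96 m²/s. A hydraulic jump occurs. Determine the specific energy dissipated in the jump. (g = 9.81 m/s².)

ΔE = 3.92 m

V₁ = q/y₁ = 5.96/0.505 = 11.8 m/s. Fr₁ = V₁/√(g·y₁) = 11.8/√(9.81×0.505) = 5.30.
Conjugate-depth relation: y₂/y₁ = ½[√(1 + 8Fr₁²) − 1] = ½[√225.9 − 1] = 7.02.
y₂ = 7.02 × 0.505 = 3.54 m.
Head loss: ΔE = (y₂ − y₁)³/(4y₁y₂) = (3.54 − 0.505)³/(4×0.505×3.54) = 28.0/7.16 = 3.92 m.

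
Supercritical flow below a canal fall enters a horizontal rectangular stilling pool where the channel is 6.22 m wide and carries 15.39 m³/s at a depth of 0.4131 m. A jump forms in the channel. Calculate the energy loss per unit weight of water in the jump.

ΔE = 0.5668 m

q = Q/b = 15.39/6.22 = 2.474 m²/s; V₁ = q/y₁ = 5.990 m/s. Fr₁ = V₁/√(g·y₁) = 2.975.
Sequent-depth ratio: y₂/y₁ = ½[√(1 + 8Fr₁²) − 1] = ½[√71.819 − 1] = 3.737.
y₂ = 3.737 × 0.4131 = 1.544 m.
V₂ = q/y₂ = 2.474/1.544 = 1.603 m/s. E₁ = y₁ + V₁²/2g = 2.242 m; E₂ = y₂ + V₂²/2g = 1.675 m. ΔE = E₁ − E₂ = 0.5668 m.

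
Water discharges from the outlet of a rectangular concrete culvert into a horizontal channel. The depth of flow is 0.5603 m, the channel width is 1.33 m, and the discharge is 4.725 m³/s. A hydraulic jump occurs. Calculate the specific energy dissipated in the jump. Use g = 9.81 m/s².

ΔE = 0.5465 m

q = Q/b = 4.725/1.33 = 3.553 m²/s; V₁ = q/y₁ = 6.341 m/s. Fr₁ = V₁/√(g·y₁) = 2.704.
From the momentum equation for a rectangular channel, y₂/y₁ = ½[√(1 + 8Fr₁²) − 1] = ½[√59.514 − 1] = 3.357.
y₂ = 3.357 × 0.5603 = 1.881 m.
V₂ = q/y₂ = 3.553/1.881 = 1.889 m/s. E₁ = y₁ + V₁²/2g = 2.609 m; E₂ = y₂ + V₂²/2g = 2.063 m. ΔE = E₁ − E₂ = 0.5465 m.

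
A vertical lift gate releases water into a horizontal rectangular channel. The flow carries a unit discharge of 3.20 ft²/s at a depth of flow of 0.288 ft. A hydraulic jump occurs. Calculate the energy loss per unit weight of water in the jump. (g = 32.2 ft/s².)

V₁ = q/y₁ = 3.20/0.288 = 11.1 ft/s. Fr₁ = V₁/√(g·y₁) = 11.1/√(32.2×0.288) = 3.65.
Bélanger equation: y₂/y₁ = ½[√(1 + 8Fr₁²) − 1] = ½[√107.5 − 1] = 4.68.
y₂ = 4.68 × 0.288 = 1.35 ft.
Head loss: ΔE = (y₂ − y₁)³/(4y₁y₂) = (1.35 − 0.288)³/(4×0.288×1.35) = 1.19/1.55 = 0.769 ft.

ΔE = 0.769 ft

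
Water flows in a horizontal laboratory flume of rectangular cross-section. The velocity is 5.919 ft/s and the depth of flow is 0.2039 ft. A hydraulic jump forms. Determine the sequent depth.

y₂ = 0.5719 ft

Fr₁ = V₁/√(g·y₁) = 5.919/√(32.2×0.2039) = 2.310.
From the momentum equation for a rectangular channel, y₂/y₁ = ½[√(1 + 8Fr₁²) − 1] = ½[√43.689 − 1] = 2.805.
y₂ = 2.805 × 0.2039 = 0.5719 ft.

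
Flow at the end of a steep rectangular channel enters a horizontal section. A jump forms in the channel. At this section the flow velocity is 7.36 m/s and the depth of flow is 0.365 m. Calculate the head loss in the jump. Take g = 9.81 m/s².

Fr₁ = V₁/√(g·y₁) = 7.36/√(9.81×0.365) = 3.89.
By Bélanger, y₂/y₁ = ½[√(1 + 8Fr₁²) − 1] = ½[√122.0 − 1] = 5.02.
y₂ = 5.02 × 0.365 = 1.83 m.
Head loss: ΔE = (y₂ − y₁)³/(4y₁y₂) = (1.83 − 0.365)³/(4×0.365×1.83) = 3.17/2.68 = 1.18 m.

ΔE = 1.18 m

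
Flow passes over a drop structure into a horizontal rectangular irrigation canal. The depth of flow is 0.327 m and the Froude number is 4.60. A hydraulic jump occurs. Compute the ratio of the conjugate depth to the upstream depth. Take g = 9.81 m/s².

Fr₁ = 4.60 (given).
Sequent-depth ratio: y₂/y₁ = ½[√(1 + 8Fr₁²) − 1] = ½[√170.3 − 1] = 6.02.

y₂/y₁ = 6.02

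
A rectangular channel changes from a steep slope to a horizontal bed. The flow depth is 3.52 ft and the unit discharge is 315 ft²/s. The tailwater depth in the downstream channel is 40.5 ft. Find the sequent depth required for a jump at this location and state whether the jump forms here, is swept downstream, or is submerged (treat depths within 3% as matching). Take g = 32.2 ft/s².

V₁ = q/y₁ = 315/3.52 = 89.5 ft/s. Fr₁ = V₁/√(g·y₁) = 89.5/√(32.2×3.52) = 8.41.
By Bélanger, y₂/y₁ = ½[√(1 + 8Fr₁²) − 1] = ½[√566.2 − 1] = 11.4.
y₂ = 11.4 × 3.52 = 40.1 ft.
Tailwater y_tw = 40.5 ft: y_tw ≈ y₂, so the jump forms here.

y₂ = 40.1 ft; the jump forms here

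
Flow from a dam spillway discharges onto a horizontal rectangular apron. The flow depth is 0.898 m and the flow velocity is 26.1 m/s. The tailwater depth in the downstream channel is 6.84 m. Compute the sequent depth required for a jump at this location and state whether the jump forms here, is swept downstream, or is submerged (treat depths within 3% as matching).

y₂ = 10.7 m; the jump is swept downstream

Fr₁ = V₁/√(g·y₁) = 26.1/√(9.81×0.898) = 8.79.
Conjugate-depth relation: y₂/y₁ = ½[√(1 + 8Fr₁²) − 1] = ½[√619.6 − 1] = 11.9.
y₂ = 11.9 × 0.898 = 10.7 m.
Tailwater y_tw = 6.84 m: y_tw < y₂, so the jump is swept downstream.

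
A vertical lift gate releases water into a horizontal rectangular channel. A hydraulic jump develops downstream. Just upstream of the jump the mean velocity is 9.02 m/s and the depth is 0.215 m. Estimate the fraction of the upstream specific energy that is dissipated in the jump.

ΔE/E₁ = 0.577 (57.7%)

Fr₁ = V₁/√(g·y₁) = 9.02/√(9.81×0.215) = 6.21.
Bélanger equation: y₂/y₁ = ½[√(1 + 8Fr₁²) − 1] = ½[√309.6 − 1] = 8.30.
y₂ = 8.30 × 0.215 = 1.78 m.
E₁ = y₁ + V₁²/2g = 4.36 m. ΔE = (y₂ − y₁)³/(4y₁y₂) = 2.52 m. ΔE/E₁ = 2.52/4.36 = 0.577.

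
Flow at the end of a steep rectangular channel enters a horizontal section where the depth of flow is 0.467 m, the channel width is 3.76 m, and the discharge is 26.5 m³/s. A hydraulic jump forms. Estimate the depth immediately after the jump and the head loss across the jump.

y₂ = 4.43 m; ΔE = 7.52 m

q = Q/b = 26.5/3.76 = 7.05 m²/s; V₁ = q/y₁ = 15.1 m/s. Fr₁ = V₁/√(g·y₁) = 7.05.
Bélanger equation: y₂/y₁ = ½[√(1 + 8Fr₁²) − 1] = ½[√398.7 − 1] = 9.48.
y₂ = 9.48 × 0.467 = 4.43 m.
V₂ = q/y₂ = 7.05/4.43 = 1.59 m/s. E₁ = y₁ + V₁²/2g = 12.1 m; E₂ = y₂ + V₂²/2g = 4.56 m. ΔE = E₁ − E₂ = 7.52 m.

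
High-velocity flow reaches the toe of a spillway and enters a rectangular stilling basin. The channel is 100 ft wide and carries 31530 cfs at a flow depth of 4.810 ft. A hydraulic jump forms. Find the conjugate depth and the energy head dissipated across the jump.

y₂ = 33.50 ft; ΔE = 36.65 ft

q = Q/b = 31530/100 = 315.3 ft²/s; V₁ = q/y₁ = 65.55 ft/s. Fr₁ = V₁/√(g·y₁) = 5.267.
Sequent-depth ratio: y₂/y₁ = ½[√(1 + 8Fr₁²) − 1] = ½[√222.95 − 1] = 6.966.
y₂ = 6.966 × 4.810 = 33.50 ft.
V₂ = q/y₂ = 315.3/33.50 = 9.411 ft/s. E₁ = y₁ + V₁²/2g = 71.53 ft; E₂ = y₂ + V₂²/2g = 34.88 ft. ΔE = E₁ − E₂ = 36.65 ft.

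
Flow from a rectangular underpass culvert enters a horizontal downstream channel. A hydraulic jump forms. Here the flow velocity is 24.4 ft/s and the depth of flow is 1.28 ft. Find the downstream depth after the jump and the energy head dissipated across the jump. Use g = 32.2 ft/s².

Fr₁ = V₁/√(g·y₁) = 24.4/√(32.2×1.28) = 3.80.
From the momentum equation for a rectangular channel, y₂/y₁ = ½[√(1 + 8Fr₁²) − 1] = ½[√116.6 − 1] = 4.90.
y₂ = 4.90 × 1.28 = 6.27 ft.
q = V₁·y₁ = 24.4 × 1.28 = 31.2 ft²/s. V₂ = q/y₂ = 31.2/6.27 = 4.98 ft/s. E₁ = y₁ + V₁²/2g = 10.5 ft; E₂ = y₂ + V₂²/2g = 6.65 ft. ΔE = E₁ − E₂ = 3.87 ft.

y₂ = 6.27 ft; ΔE = 3.87 ft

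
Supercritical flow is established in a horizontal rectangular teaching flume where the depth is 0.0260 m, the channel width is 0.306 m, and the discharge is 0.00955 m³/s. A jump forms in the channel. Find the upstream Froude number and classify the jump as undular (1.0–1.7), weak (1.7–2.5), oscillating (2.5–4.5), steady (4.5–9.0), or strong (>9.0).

Fr₁ = 2.38; weak jump

q = Q/b = 0.00955/0.306 = 0.0312 m²/s; V₁ = q/y₁ = 1.20 m/s. Fr₁ = V₁/√(g·y₁) = 2.38.
Fr₁ = 2.38 lies in the weak range.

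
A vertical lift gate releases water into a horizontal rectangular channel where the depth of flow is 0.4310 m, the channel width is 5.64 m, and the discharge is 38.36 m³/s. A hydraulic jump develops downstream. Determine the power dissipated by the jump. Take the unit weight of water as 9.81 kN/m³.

P = 3213 kW

q = Q/b = 38.36/5.64 = 6.801 m²/s; V₁ = q/y₁ = 15.78 m/s. Fr₁ = V₁/√(g·y₁) = 7.674.
By Bélanger, y₂/y₁ = ½[√(1 + 8Fr₁²) − 1] = ½[√472.18 − 1] = 10.36.
y₂ = 10.36 × 0.4310 = 4.467 m.
V₂ = q/y₂ = 6.801/4.467 = 1.523 m/s. E₁ = y₁ + V₁²/2g = 13.12 m; E₂ = y₂ + V₂²/2g = 4.585 m. ΔE = E₁ − E₂ = 8.538 m.
P = γ·Q·ΔE = 9.81 × 38.36 × 8.538 = 3213 kW.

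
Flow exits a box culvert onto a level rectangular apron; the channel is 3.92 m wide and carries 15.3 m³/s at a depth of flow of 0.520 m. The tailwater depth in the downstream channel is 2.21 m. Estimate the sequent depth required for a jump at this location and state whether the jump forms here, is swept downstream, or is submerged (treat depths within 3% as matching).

y₂ = 2.20 m; the jump forms here

q = Q/b = 15.3/3.92 = 3.90 m²/s; V₁ = q/y₁ = 7.51 m/s. Fr₁ = V₁/√(g·y₁) = 3.32.
Conjugate-depth relation: y₂/y₁ = ½[√(1 + 8Fr₁²) − 1] = ½[√89.35 − 1] = 4.23.
y₂ = 4.23 × 0.520 = 2.20 m.
Tailwater y_tw = 2.21 m: y_tw ≈ y₂, so the jump forms here.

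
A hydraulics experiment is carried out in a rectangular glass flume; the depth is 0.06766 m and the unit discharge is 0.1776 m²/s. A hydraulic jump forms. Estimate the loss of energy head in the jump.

ΔE = 0.1215 m

V₁ = q/y₁ = 0.1776/0.06766 = 2.625 m/s. Fr₁ = V₁/√(g·y₁) = 2.625/√(9.81×0.06766) = 3.222.
Conjugate-depth relation: y₂/y₁ = ½[√(1 + 8Fr₁²) − 1] = ½[√84.045 − 1] = 4.084.
y₂ = 4.084 × 0.06766 = 0.2763 m.
Head loss: ΔE = (y₂ − y₁)³/(4y₁y₂) = (0.2763 − 0.06766)³/(4×0.06766×0.2763) = 0.009083/0.07478 = 0.1215 m.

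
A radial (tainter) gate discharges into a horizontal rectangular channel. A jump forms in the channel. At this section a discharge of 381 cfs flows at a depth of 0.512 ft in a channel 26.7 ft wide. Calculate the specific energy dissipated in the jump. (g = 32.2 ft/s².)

ΔE = 7.71 ft

q = Q/b = 381/26.7 = 14.3 ft²/s; V₁ = q/y₁ = 27.9 ft/s. Fr₁ = V₁/√(g·y₁) = 6.86.
By Bélanger, y₂/y₁ = ½[√(1 + 8Fr₁²) − 1] = ½[√377.9 − 1] = 9.22.
y₂ = 9.22 × 0.512 = 4.72 ft.
V₂ = q/y₂ = 14.3/4.72 = 3.02 ft/s. E₁ = y₁ + V₁²/2g = 12.6 ft; E₂ = y₂ + V₂²/2g = 4.86 ft. ΔE = E₁ − E₂ = 7.71 ft.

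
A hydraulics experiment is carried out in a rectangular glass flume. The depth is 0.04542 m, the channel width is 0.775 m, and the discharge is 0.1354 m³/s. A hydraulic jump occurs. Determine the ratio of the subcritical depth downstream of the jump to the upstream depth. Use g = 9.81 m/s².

y₂/y₁ = 7.665

q = Q/b = 0.1354/0.775 = 0.1747 m²/s; V₁ = q/y₁ = 3.847 m/s. Fr₁ = V₁/√(g·y₁) = 5.763.
Conjugate-depth relation: y₂/y₁ = ½[√(1 + 8Fr₁²) − 1] = ½[√266.65 − 1] = 7.665.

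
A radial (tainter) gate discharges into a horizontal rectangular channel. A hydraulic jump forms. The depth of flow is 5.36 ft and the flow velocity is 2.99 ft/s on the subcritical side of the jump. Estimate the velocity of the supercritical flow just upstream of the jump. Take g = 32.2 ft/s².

V₁ = 31.6 ft/s

Fr₂ = V₂/√(g·y₂) = 2.99/√(32.2×5.36) = 0.228.
The Bélanger relation is symmetric: y₁/y₂ = ½[√(1 + 8Fr₂²) − 1] = ½[√1.414 − 1] = 0.0946.
y₁ = 0.0946 × 5.36 = 0.507 ft.
V₁ = q/y₁ = 16.0/0.507 = 31.6 ft/s.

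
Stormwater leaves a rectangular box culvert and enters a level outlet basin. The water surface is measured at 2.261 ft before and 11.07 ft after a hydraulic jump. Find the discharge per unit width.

For a rectangular channel the momentum equation gives q² = ½·g·y₁·y₂·(y₁ + y₂) = ½×32.2×2.261×11.07×13.33 = 5372.
q = √5372 = 73.29 ft²/s.

q = 73.29 ft²/s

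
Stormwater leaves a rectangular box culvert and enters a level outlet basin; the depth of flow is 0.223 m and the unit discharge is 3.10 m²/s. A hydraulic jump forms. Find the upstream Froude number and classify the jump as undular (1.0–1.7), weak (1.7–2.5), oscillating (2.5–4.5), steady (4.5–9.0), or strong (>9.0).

Fr₁ = 9.40; strong jump

V₁ = q/y₁ = 3.10/0.223 = 13.9 m/s. Fr₁ = V₁/√(g·y₁) = 13.9/√(9.81×0.223) = 9.40.
Fr₁ = 9.40 lies in the strong range.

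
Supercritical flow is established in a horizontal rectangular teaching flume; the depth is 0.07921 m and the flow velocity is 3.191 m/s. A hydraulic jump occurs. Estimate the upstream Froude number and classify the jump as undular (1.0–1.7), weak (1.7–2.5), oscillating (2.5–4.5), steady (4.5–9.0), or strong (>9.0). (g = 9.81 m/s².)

Fr₁ = V₁/√(g·y₁) = 3.191/√(9.81×0.07921) = 3.620.
Fr₁ = 3.620 lies in the oscillating range.

Fr₁ = 3.620; oscillating jump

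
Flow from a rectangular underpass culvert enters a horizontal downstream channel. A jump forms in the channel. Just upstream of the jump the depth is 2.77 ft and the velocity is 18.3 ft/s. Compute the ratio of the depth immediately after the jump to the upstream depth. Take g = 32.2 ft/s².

y₂/y₁ = 2.29

Fr₁ = V₁/√(g·y₁) = 18.3/√(32.2×2.77) = 1.94.
Sequent-depth ratio: y₂/y₁ = ½[√(1 + 8Fr₁²) − 1] = ½[√31.04 − 1] = 2.29.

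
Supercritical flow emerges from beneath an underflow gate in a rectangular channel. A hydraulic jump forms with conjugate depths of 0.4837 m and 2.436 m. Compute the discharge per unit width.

For a rectangular channel the momentum equation gives q² = ½·g·y₁·y₂·(y₁ + y₂) = ½×9.81×0.4837×2.436×2.920 = 16.87.
q = √16.87 = 4.108 m²/s.

q = 4.108 m²/s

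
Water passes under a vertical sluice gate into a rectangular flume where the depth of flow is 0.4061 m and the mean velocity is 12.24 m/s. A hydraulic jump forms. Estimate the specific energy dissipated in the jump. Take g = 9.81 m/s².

Fr₁ = V₁/√(g·y₁) = 12.24/√(9.81×0.4061) = 6.132.
By Bélanger, y₂/y₁ = ½[√(1 + 8Fr₁²) − 1] = ½[√301.85 − 1] = 8.187.
y₂ = 8.187 × 0.4061 = 3.325 m.
q = V₁·y₁ = 12.24 × 0.4061 = 4.971 m²/s. V₂ = q/y₂ = 4.971/3.325 = 1.495 m/s. E₁ = y₁ + V₁²/2g = 8.042 m; E₂ = y₂ + V₂²/2g = 3.439 m. ΔE = E₁ − E₂ = 4.603 m.

ΔE = 4.603 m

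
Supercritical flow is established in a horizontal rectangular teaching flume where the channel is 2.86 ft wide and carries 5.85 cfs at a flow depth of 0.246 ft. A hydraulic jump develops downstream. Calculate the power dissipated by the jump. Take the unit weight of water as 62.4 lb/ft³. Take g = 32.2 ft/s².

P = 0.219 hp

q = Q/b = 5.85/2.86 = 2.05 ft²/s; V₁ = q/y₁ = 8.31 ft/s. Fr₁ = V₁/√(g·y₁) = 2.95.
By Bélanger, y₂/y₁ = ½[√(1 + 8Fr₁²) − 1] = ½[√70.82 − 1] = 3.71.
y₂ = 3.71 × 0.246 = 0.912 ft.
Head loss: ΔE = (y₂ − y₁)³/(4y₁y₂) = (0.912 − 0.246)³/(4×0.246×0.912) = 0.296/0.898 = 0.329 ft.
P = γ·Q·ΔE/550 = 62.4 × 5.85 × 0.329 / 550 = 0.219 hp.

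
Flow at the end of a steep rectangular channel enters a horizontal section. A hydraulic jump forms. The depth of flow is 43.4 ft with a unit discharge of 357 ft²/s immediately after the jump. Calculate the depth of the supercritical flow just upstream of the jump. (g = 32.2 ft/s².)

y₁ = 3.86 ft

V₂ = q/y₂ = 357/43.4 = 8.23 ft/s; Fr₂ = V₂/√(g·y₂) = 0.220.
Since the conjugate-depth ratio holds either way, y₁/y₂ = ½[√(1 + 8Fr₂²) − 1] = ½[√1.387 − 1] = 0.0889.
y₁ = 0.0889 × 43.4 = 3.86 ft.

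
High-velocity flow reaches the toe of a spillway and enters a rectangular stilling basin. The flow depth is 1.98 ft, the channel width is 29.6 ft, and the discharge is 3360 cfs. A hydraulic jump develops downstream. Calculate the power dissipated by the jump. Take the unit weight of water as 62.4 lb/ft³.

P = 12706 hp

q = Q/b = 3360/29.6 = 114 ft²/s; V₁ = q/y₁ = 57.3 ft/s. Fr₁ = V₁/√(g·y₁) = 7.18.
Sequent-depth ratio: y₂/y₁ = ½[√(1 + 8Fr₁²) − 1] = ½[√413.4 − 1] = 9.67.
y₂ = 9.67 × 1.98 = 19.1 ft.
Head loss: ΔE = (y₂ − y₁)³/(4y₁y₂) = (19.1 − 1.98)³/(4×1.98×19.1) = 5052/152 = 33.3 ft.
P = γ·Q·ΔE/550 = 62.4 × 3360 × 33.3 / 550 = 12706 hp.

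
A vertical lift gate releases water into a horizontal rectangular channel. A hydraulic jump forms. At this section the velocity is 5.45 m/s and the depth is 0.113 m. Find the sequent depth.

Fr₁ = V₁/√(g·y₁) = 5.45/√(9.81×0.113) = 5.18.
Conjugate-depth relation: y₂/y₁ = ½[√(1 + 8Fr₁²) − 1] = ½[√215.4 − 1] = 6.84.
y₂ = 6.84 × 0.113 = 0.773 m.

y₂ = 0.773 m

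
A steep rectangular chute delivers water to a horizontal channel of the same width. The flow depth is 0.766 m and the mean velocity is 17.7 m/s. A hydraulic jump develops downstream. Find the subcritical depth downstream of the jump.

y₂ = 6.62 m

Fr₁ = V₁/√(g·y₁) = 17.7/√(9.81×0.766) = 6.46.
From the momentum equation for a rectangular channel, y₂/y₁ = ½[√(1 + 8Fr₁²) − 1] = ½[√334.5 − 1] = 8.65.
y₂ = 8.65 × 0.766 = 6.62 m.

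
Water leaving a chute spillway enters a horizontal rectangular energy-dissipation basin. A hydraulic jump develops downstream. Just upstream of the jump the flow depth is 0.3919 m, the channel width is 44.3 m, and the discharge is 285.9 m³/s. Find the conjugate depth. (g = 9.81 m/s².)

q = Q/b = 285.9/44.3 = 6.454 m²/s; V₁ = q/y₁ = 16.47 m/s. Fr₁ = V₁/√(g·y₁) = 8.399.
Conjugate-depth relation: y₂/y₁ = ½[√(1 + 8Fr₁²) − 1] = ½[√565.31 − 1] = 11.39.
y₂ = 11.39 × 0.3919 = 4.463 m.

y₂ = 4.463 m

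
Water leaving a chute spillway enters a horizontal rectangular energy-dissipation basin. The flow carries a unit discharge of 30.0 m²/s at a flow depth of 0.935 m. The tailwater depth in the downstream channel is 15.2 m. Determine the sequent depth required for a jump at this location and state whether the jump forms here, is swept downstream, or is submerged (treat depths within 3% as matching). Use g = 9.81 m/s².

V₁ = q/y₁ = 30.0/0.935 = 32.1 m/s. Fr₁ = V₁/√(g·y₁) = 32.1/√(9.81×0.935) = 10.6.
Conjugate-depth relation: y₂/y₁ = ½[√(1 + 8Fr₁²) − 1] = ½[√898.9 − 1] = 14.5.
y₂ = 14.5 × 0.935 = 13.5 m.
Tailwater y_tw = 15.2 m: y_tw > y₂, so the jump is submerged.

y₂ = 13.5 m; the jump is submerged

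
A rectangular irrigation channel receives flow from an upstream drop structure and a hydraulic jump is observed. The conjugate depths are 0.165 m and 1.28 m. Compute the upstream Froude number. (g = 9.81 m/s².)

For a rectangular channel the momentum equation gives q² = ½·g·y₁·y₂·(y₁ + y₂) = ½×9.81×0.165×1.28×1.45 = 1.50.
q = √1.50 = 1.22 m²/s.
V₁ = q/y₁ = 7.42 m/s; Fr₁ = V₁/√(g·y₁) = 5.83.

Fr₁ = 5.83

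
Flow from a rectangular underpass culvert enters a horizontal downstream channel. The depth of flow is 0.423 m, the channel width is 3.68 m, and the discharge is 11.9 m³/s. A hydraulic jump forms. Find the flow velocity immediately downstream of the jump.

q = Q/b = 11.9/3.68 = 3.23 m²/s; V₁ = q/y₁ = 7.64 m/s. Fr₁ = V₁/√(g·y₁) = 3.75.
Conjugate-depth relation: y₂/y₁ = ½[√(1 + 8Fr₁²) − 1] = ½[√113.7 − 1] = 4.83.
y₂ = 4.83 × 0.423 = 2.04 m.
V₂ = q/y₂ = 3.23/2.04 = 1.58 m/s.

V₂ = 1.58 m/s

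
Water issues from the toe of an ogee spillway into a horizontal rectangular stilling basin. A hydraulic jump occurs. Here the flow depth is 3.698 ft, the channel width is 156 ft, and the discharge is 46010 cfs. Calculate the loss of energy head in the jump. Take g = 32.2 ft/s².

q = Q/b = 46010/156 = 294.9 ft²/s; V₁ = q/y₁ = 79.76 ft/s. Fr₁ = V₁/√(g·y₁) = 7.309.
Bélanger equation: y₂/y₁ = ½[√(1 + 8Fr₁²) − 1] = ½[√428.35 − 1] = 9.848.
y₂ = 9.848 × 3.698 = 36.42 ft.
V₂ = q/y₂ = 294.9/36.42 = 8.098 ft/s. E₁ = y₁ + V₁²/2g = 102.5 ft; E₂ = y₂ + V₂²/2g = 37.44 ft. ΔE = E₁ − E₂ = 65.03 ft.

ΔE = 65.03 ft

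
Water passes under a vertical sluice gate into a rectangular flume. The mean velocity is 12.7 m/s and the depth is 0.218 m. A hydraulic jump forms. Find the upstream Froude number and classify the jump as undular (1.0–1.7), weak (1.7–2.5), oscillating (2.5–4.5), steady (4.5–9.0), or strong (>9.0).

Fr₁ = V₁/√(g·y₁) = 12.7/√(9.81×0.218) = 8.68.
Fr₁ = 8.68 lies in the steady range.

Fr₁ = 8.68; steady jump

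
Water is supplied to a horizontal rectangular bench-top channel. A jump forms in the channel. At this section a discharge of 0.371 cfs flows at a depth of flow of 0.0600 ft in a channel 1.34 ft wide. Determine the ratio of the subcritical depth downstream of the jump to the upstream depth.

y₂/y₁ = 4.22

q = Q/b = 0.371/1.34 = 0.277 ft²/s; V₁ = q/y₁ = 4.61 ft/s. Fr₁ = V₁/√(g·y₁) = 3.32.
Bélanger equation: y₂/y₁ = ½[√(1 + 8Fr₁²) − 1] = ½[√89.17 − 1] = 4.22.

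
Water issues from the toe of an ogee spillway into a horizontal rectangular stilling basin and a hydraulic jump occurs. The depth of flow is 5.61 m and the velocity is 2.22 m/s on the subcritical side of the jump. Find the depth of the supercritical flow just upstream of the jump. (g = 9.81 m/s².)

y₁ = 0.870 m

Fr₂ = V₂/√(g·y₂) = 2.22/√(9.81×5.61) = 0.299.
From the momentum equation (using Fr₂), y₁/y₂ = ½[√(1 + 8Fr₂²) − 1] = ½[√1.716 − 1] = 0.155.
y₁ = 0.155 × 5.61 = 0.870 m.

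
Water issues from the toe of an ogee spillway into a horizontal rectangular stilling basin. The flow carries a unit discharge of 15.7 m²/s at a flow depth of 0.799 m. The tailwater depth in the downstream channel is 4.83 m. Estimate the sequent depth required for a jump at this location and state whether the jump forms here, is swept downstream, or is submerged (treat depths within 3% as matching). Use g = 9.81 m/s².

V₁ = q/y₁ = 15.7/0.799 = 19.6 m/s. Fr₁ = V₁/√(g·y₁) = 19.6/√(9.81×0.799) = 7.02.
Conjugate-depth relation: y₂/y₁ = ½[√(1 + 8Fr₁²) − 1] = ½[√395.1 − 1] = 9.44.
y₂ = 9.44 × 0.799 = 7.54 m.
Tailwater y_tw = 4.83 m: y_tw < y₂, so the jump is swept downstream.

y₂ = 7.54 m; the jump is swept downstream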